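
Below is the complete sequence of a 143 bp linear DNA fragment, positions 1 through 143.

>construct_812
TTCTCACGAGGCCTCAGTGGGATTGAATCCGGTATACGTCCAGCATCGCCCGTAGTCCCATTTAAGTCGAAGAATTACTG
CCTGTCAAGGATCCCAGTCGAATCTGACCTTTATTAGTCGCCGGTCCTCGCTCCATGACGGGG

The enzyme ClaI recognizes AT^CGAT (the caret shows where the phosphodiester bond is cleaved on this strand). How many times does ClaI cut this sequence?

No occurrence of ATCGAT is present in the sequence.
ClaI does not cut: 0 sites.

0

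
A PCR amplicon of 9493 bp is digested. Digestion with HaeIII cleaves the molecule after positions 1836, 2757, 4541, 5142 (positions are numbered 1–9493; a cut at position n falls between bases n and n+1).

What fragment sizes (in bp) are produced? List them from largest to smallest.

4351, 1836, 1784, 921, 601 bp

Linear molecule, 4 cuts → 5 fragments:
  1836 − 0 = 1836 bp
  2757 − 1836 = 921 bp
  4541 − 2757 = 1784 bp
  5142 − 4541 = 601 bp
  9493 − 5142 = 4351 bp
Sorted largest to smallest: 4351, 1836, 1784, 921, 601 bp.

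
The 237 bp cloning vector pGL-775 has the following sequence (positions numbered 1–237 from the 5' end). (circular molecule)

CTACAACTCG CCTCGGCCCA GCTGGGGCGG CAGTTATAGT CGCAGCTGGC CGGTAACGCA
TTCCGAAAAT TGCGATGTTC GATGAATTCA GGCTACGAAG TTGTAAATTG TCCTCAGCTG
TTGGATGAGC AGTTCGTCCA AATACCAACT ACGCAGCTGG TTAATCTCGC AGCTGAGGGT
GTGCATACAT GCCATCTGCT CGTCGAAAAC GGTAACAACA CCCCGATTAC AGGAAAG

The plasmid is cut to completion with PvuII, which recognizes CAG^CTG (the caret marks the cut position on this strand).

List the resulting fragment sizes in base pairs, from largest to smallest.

PvuII sites (CAGCTG) start at positions 19, 43, 115, 154, 170.
PvuII cuts after base 3 of each site, so after positions 21, 45, 117, 156, 172.
Circular molecule, 5 cuts → 5 fragments:
  22–45 → 24 bp
  46–117 → 72 bp
  118–156 → 39 bp
  157–172 → 16 bp
  173–237 then 1–21 → 65 + 21 = 86 bp
Sorted largest to smallest: 86, 72, 39, 24, 16 bp.

86, 72, 39, 24, 16 bp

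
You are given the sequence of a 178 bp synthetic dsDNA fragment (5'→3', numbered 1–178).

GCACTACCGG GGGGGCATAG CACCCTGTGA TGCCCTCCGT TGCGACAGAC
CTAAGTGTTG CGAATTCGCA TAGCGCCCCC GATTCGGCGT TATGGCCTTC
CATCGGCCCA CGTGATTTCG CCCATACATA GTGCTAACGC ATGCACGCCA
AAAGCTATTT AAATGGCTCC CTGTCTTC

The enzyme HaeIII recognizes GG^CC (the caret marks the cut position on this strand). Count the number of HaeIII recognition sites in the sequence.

2

GGCC occurs starting at positions 94, 105.
HaeIII cuts at 2 sites.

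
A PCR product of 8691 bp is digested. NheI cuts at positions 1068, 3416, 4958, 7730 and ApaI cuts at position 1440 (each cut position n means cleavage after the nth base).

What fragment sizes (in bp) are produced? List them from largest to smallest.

2772, 1976, 1542, 1068, 961, 372 bp

Combined cut positions (sorted): 1068, 1440, 3416, 4958, 7730.
Linear molecule, 5 cuts → 6 fragments:
  1068 − 0 = 1068 bp
  1440 − 1068 = 372 bp
  3416 − 1440 = 1976 bp
  4958 − 3416 = 1542 bp
  7730 − 4958 = 2772 bp
  8691 − 7730 = 961 bp
Sorted largest to smallest: 2772, 1976, 1542, 1068, 961, 372 bp.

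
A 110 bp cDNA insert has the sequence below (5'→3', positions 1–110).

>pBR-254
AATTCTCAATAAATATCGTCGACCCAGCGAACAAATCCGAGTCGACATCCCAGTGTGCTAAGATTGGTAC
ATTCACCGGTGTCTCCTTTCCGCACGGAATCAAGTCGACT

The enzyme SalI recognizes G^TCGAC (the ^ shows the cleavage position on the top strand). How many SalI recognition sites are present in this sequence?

3

GTCGAC occurs starting at positions 18, 41, 104.
SalI cuts at 3 sites.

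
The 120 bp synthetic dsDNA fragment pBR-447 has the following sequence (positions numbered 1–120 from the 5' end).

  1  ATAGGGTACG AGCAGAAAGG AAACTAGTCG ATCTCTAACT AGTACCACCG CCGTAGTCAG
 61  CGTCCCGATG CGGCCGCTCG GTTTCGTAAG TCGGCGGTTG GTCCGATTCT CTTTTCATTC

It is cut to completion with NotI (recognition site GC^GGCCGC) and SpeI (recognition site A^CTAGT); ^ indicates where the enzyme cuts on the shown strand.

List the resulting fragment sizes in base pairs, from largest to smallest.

49, 33, 23, 15 bp

The NotI site (GCGGCCGC) starts at position 70.
NotI cuts after base 2 of each site, so after position 71.
SpeI sites (ACTAGT) start at positions 23, 38.
SpeI cuts after the first base of each site, so after positions 23, 38.
Combined cut positions: 23, 38, 71.
Linear molecule, 3 cuts → 4 fragments:
  1–23 → 23 bp
  24–38 → 15 bp
  39–71 → 33 bp
  72–120 → 49 bp
Sorted largest to smallest: 49, 33, 23, 15 bp.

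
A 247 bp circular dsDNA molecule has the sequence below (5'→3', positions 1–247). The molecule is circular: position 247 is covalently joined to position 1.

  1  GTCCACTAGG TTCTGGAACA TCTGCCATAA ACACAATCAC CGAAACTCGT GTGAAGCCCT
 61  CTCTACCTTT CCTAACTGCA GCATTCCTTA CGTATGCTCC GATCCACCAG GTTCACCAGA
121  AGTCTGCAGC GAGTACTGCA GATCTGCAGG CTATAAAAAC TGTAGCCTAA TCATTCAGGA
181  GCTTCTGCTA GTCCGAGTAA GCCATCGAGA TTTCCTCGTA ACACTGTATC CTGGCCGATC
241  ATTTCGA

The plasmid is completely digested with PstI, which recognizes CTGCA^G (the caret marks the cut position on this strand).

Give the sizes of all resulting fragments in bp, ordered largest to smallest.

PstI sites (CTGCAG) start at positions 76, 124, 136, 144.
PstI cuts after base 5 of each site (before the last base), so after positions 80, 128, 140, 148.
Circular molecule, 4 cuts → 4 fragments:
  81–128 → 48 bp
  129–140 → 12 bp
  141–148 → 8 bp
  149–247 then 1–80 → 99 + 80 = 179 bp
Sorted largest to smallest: 179, 48, 12, 8 bp.

179, 48, 12, 8 bp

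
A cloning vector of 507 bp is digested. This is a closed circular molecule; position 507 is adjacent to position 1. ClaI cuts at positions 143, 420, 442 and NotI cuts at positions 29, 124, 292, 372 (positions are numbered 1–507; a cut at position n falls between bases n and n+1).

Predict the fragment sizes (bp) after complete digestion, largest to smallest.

149, 95, 94, 80, 48, 22, 19 bp

Combined cut positions (sorted): 29, 124, 143, 292, 372, 420, 442.
Circular molecule, 7 cuts → 7 fragments:
  124 − 29 = 95 bp
  143 − 124 = 19 bp
  292 − 143 = 149 bp
  372 − 292 = 80 bp
  420 − 372 = 48 bp
  442 − 420 = 22 bp
  wrap: 507 − 442 + 29 = 94 bp
Sorted largest to smallest: 149, 95, 94, 80, 48, 22, 19 bp.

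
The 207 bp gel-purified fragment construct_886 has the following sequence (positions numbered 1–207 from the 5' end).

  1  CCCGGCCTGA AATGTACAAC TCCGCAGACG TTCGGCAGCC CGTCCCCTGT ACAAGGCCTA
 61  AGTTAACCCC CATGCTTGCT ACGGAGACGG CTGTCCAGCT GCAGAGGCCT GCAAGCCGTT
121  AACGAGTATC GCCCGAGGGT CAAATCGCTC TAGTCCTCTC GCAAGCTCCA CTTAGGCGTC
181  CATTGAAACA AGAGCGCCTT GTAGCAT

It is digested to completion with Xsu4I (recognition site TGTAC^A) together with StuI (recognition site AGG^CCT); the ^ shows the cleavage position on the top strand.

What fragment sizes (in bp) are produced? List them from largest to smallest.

100, 51, 35, 17, 4 bp

Xsu4I sites (TGTACA) start at positions 13, 48.
Xsu4I cuts after base 5 of each site (before the last base), so after positions 17, 52.
StuI sites (AGGCCT) start at positions 54, 105.
StuI cuts after base 3 of each site, so after positions 56, 107.
Combined cut positions: 17, 52, 56, 107.
Linear molecule, 4 cuts → 5 fragments:
  1–17 → 17 bp
  18–52 → 35 bp
  53–56 → 4 bp
  57–107 → 51 bp
  108–207 → 100 bp
Sorted largest to smallest: 100, 51, 35, 17, 4 bp.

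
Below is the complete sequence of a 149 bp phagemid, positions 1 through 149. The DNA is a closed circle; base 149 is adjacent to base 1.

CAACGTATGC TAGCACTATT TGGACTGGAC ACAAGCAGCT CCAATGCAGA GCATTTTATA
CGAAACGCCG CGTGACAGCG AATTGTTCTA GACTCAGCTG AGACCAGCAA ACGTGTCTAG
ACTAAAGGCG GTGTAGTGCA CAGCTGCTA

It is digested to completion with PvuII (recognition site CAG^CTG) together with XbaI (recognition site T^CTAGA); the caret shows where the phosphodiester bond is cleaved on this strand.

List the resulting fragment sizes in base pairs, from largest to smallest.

93, 27, 19, 10 bp

PvuII sites (CAGCTG) start at positions 95, 141.
PvuII cuts after base 3 of each site, so after positions 97, 143.
XbaI sites (TCTAGA) start at positions 87, 116.
XbaI cuts after the first base of each site, so after positions 87, 116.
Combined cut positions: 87, 97, 116, 143.
Circular molecule, 4 cuts → 4 fragments:
  88–97 → 10 bp
  98–116 → 19 bp
  117–143 → 27 bp
  144–149 then 1–87 → 6 + 87 = 93 bp
Sorted largest to smallest: 93, 27, 19, 10 bp.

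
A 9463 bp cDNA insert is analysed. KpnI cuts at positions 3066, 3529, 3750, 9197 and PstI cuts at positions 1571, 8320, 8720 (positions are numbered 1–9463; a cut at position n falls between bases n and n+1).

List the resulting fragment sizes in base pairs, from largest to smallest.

4570, 1571, 1495, 477, 463, 400, 266, 221 bp

Combined cut positions (sorted): 1571, 3066, 3529, 3750, 8320, 8720, 9197.
Linear molecule, 7 cuts → 8 fragments:
  1571 − 0 = 1571 bp
  3066 − 1571 = 1495 bp
  3529 − 3066 = 463 bp
  3750 − 3529 = 221 bp
  8320 − 3750 = 4570 bp
  8720 − 8320 = 400 bp
  9197 − 8720 = 477 bp
  9463 − 9197 = 266 bp
Sorted largest to smallest: 4570, 1571, 1495, 477, 463, 400, 266, 221 bp.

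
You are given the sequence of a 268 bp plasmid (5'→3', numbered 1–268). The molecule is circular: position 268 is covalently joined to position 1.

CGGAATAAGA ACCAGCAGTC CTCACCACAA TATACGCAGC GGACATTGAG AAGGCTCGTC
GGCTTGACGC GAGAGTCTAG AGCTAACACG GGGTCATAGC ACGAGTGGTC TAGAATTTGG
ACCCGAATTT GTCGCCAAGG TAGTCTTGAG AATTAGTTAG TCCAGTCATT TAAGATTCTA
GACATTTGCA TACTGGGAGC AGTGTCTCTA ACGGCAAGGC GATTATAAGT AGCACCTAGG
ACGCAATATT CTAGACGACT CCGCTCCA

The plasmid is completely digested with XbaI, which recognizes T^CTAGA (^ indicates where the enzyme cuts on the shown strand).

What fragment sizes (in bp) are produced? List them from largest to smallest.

94, 73, 68, 33 bp

XbaI sites (TCTAGA) start at positions 76, 109, 177, 250.
XbaI cuts after the first base of each site, so after positions 76, 109, 177, 250.
Circular molecule, 4 cuts → 4 fragments:
  77–109 → 33 bp
  110–177 → 68 bp
  178–250 → 73 bp
  251–268 then 1–76 → 18 + 76 = 94 bp
Sorted largest to smallest: 94, 73, 68, 33 bp.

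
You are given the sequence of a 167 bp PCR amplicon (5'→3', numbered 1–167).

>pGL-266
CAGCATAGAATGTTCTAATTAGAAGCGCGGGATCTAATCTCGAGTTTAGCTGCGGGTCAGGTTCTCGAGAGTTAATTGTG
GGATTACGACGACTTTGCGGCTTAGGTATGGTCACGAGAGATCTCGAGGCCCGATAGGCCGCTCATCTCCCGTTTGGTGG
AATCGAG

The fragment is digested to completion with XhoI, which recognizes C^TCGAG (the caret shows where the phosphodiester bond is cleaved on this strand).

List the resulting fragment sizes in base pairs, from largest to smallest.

59, 44, 39, 25 bp

XhoI sites (CTCGAG) start at positions 39, 64, 123.
XhoI cuts after the first base of each site, so after positions 39, 64, 123.
Linear molecule, 3 cuts → 4 fragments:
  1–39 → 39 bp
  40–64 → 25 bp
  65–123 → 59 bp
  124–167 → 44 bp
Sorted largest to smallest: 59, 44, 39, 25 bp.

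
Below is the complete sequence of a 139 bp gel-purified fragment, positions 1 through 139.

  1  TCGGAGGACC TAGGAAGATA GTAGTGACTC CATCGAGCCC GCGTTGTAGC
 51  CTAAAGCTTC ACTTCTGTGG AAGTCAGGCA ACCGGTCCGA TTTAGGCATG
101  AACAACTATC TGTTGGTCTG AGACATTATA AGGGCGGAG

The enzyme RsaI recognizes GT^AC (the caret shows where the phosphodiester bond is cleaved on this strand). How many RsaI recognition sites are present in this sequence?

0

No occurrence of GTAC is present in the sequence.
RsaI does not cut: 0 sites.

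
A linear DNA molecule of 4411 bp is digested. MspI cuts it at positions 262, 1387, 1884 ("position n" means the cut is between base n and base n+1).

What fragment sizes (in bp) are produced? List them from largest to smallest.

2527, 1125, 497, 262 bp

Linear molecule, 3 cuts → 4 fragments:
  262 − 0 = 262 bp
  1387 − 262 = 1125 bp
  1884 − 1387 = 497 bp
  4411 − 1884 = 2527 bp
Sorted largest to smallest: 2527, 1125, 497, 262 bp.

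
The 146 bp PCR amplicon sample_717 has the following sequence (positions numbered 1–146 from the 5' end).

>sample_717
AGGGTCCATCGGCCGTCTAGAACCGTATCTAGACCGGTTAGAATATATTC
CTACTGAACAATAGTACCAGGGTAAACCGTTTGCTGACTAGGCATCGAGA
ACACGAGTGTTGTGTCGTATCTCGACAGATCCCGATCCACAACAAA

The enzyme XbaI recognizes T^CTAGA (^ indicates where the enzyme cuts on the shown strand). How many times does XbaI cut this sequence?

2

TCTAGA occurs starting at positions 16, 28.
XbaI cuts at 2 sites.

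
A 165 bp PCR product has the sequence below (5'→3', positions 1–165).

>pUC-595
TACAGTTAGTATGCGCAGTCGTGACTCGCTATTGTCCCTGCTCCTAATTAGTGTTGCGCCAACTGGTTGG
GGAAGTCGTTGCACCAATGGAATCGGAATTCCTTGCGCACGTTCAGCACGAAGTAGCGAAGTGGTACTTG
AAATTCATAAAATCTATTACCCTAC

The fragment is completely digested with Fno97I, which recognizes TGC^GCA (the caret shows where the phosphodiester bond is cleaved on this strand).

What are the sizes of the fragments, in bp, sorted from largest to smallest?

92, 59, 14 bp

Fno97I sites (TGCGCA) start at positions 12, 104.
Fno97I cuts after base 3 of each site, so after positions 14, 106.
Linear molecule, 2 cuts → 3 fragments:
  1–14 → 14 bp
  15–106 → 92 bp
  107–165 → 59 bp
Sorted largest to smallest: 92, 59, 14 bp.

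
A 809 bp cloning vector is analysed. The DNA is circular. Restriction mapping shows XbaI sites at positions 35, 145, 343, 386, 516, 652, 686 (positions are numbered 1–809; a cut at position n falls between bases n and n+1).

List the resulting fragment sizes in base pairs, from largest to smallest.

198, 158, 136, 130, 110, 43, 34 bp

Circular molecule, 7 cuts → 7 fragments:
  145 − 35 = 110 bp
  343 − 145 = 198 bp
  386 − 343 = 43 bp
  516 − 386 = 130 bp
  652 − 516 = 136 bp
  686 − 652 = 34 bp
  wrap: 809 − 686 + 35 = 158 bp
Sorted largest to smallest: 198, 158, 136, 130, 110, 43, 34 bp.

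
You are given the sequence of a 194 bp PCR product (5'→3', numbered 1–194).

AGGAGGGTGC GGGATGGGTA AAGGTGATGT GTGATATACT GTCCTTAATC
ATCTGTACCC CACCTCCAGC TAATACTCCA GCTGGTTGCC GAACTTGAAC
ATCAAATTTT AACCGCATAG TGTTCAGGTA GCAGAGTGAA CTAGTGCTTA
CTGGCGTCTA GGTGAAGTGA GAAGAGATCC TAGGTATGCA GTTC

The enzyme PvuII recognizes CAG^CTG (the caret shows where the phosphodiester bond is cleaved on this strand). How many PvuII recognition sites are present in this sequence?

CAGCTG occurs starting at position 79.
PvuII cuts at 1 site.

1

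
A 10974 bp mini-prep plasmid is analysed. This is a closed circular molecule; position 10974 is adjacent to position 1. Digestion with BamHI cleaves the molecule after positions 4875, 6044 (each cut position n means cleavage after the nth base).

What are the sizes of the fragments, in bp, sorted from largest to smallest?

Circular molecule, 2 cuts → 2 fragments:
  6044 − 4875 = 1169 bp
  wrap: 10974 − 6044 + 4875 = 9805 bp
Sorted largest to smallest: 9805, 1169 bp.

9805, 1169 bp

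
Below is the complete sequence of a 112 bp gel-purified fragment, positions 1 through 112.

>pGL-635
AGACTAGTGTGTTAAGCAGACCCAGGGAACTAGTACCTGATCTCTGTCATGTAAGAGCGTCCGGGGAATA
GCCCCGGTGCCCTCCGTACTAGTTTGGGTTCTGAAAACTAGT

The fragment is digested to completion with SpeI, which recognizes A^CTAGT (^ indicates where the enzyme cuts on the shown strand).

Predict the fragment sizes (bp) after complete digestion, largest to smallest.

SpeI sites (ACTAGT) start at positions 3, 29, 88, 107.
SpeI cuts after the first base of each site, so after positions 3, 29, 88, 107.
Linear molecule, 4 cuts → 5 fragments:
  1–3 → 3 bp
  4–29 → 26 bp
  30–88 → 59 bp
  89–107 → 19 bp
  108–112 → 5 bp
Sorted largest to smallest: 59, 26, 19, 5, 3 bp.

59, 26, 19, 5, 3 bp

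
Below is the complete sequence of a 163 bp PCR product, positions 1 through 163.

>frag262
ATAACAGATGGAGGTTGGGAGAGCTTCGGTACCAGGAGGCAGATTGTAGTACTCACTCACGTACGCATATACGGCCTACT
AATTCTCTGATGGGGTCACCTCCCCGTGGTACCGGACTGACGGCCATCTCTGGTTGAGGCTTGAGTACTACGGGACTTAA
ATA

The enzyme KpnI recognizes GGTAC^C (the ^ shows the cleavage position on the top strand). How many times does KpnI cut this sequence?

2

GGTACC occurs starting at positions 28, 108.
KpnI cuts at 2 sites.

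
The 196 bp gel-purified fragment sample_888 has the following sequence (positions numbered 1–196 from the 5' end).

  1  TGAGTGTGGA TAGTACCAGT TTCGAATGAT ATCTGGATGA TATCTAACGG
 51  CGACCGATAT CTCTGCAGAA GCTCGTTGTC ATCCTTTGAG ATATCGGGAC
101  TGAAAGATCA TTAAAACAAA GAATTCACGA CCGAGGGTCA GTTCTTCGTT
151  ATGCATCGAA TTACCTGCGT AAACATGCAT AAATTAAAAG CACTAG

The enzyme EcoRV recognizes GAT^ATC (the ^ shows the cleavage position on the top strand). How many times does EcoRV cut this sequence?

4

GATATC occurs starting at positions 28, 39, 56, 90.
EcoRV cuts at 4 sites.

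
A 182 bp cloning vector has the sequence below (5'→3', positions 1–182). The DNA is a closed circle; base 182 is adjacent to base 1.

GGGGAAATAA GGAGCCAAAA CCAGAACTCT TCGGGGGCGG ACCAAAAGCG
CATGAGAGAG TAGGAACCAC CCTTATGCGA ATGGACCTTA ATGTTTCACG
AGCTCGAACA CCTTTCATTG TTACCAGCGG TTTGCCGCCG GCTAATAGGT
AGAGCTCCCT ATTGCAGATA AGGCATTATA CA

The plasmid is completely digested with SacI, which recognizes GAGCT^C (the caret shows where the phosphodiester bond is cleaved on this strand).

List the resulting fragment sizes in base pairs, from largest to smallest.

SacI sites (GAGCTC) start at positions 100, 152.
SacI cuts after base 5 of each site (before the last base), so after positions 104, 156.
Circular molecule, 2 cuts → 2 fragments:
  105–156 → 52 bp
  157–182 then 1–104 → 26 + 104 = 130 bp
Sorted largest to smallest: 130, 52 bp.

130, 52 bp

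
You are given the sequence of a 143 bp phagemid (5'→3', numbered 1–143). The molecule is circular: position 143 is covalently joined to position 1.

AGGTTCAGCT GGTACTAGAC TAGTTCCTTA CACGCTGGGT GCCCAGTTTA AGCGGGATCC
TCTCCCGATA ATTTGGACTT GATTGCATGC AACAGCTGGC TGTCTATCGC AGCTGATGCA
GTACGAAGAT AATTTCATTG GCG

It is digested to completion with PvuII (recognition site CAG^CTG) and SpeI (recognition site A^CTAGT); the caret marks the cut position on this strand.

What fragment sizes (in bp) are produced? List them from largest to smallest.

76, 39, 17, 11 bp

PvuII sites (CAGCTG) start at positions 6, 93, 110.
PvuII cuts after base 3 of each site, so after positions 8, 95, 112.
The SpeI site (ACTAGT) starts at position 19.
SpeI cuts after the first base of each site, so after position 19.
Combined cut positions: 8, 19, 95, 112.
Circular molecule, 4 cuts → 4 fragments:
  9–19 → 11 bp
  20–95 → 76 bp
  96–112 → 17 bp
  113–143 then 1–8 → 31 + 8 = 39 bp
Sorted largest to smallest: 76, 39, 17, 11 bp.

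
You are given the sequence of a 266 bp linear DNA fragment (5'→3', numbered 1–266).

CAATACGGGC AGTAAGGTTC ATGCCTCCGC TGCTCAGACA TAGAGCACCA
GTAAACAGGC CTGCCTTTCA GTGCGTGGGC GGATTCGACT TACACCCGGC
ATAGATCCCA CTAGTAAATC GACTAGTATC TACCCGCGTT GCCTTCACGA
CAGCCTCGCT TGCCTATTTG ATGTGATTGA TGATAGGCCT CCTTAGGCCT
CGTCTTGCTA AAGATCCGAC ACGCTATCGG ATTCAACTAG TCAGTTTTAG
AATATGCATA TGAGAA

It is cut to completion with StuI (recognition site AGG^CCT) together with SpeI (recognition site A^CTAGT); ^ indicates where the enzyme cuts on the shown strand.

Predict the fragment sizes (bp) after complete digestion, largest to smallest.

65, 59, 51, 39, 30, 12, 10 bp

StuI sites (AGGCCT) start at positions 57, 185, 195.
StuI cuts after base 3 of each site, so after positions 59, 187, 197.
SpeI sites (ACTAGT) start at positions 110, 122, 236.
SpeI cuts after the first base of each site, so after positions 110, 122, 236.
Combined cut positions: 59, 110, 122, 187, 197, 236.
Linear molecule, 6 cuts → 7 fragments:
  1–59 → 59 bp
  60–110 → 51 bp
  111–122 → 12 bp
  123–187 → 65 bp
  188–197 → 10 bp
  198–236 → 39 bp
  237–266 → 30 bp
Sorted largest to smallest: 65, 59, 51, 39, 30, 12, 10 bp.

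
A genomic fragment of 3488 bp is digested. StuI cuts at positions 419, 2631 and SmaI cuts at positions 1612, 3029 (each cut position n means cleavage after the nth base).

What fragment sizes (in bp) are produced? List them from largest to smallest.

Combined cut positions (sorted): 419, 1612, 2631, 3029.
Linear molecule, 4 cuts → 5 fragments:
  419 − 0 = 419 bp
  1612 − 419 = 1193 bp
  2631 − 1612 = 1019 bp
  3029 − 2631 = 398 bp
  3488 − 3029 = 459 bp
Sorted largest to smallest: 1193, 1019, 459, 419, 398 bp.

1193, 1019, 459, 419, 398 bp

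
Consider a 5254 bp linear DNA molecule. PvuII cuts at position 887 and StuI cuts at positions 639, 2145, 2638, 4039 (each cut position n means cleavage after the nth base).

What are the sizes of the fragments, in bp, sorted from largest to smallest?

Combined cut positions (sorted): 639, 887, 2145, 2638, 4039.
Linear molecule, 5 cuts → 6 fragments:
  639 − 0 = 639 bp
  887 − 639 = 248 bp
  2145 − 887 = 1258 bp
  2638 − 2145 = 493 bp
  4039 − 2638 = 1401 bp
  5254 − 4039 = 1215 bp
Sorted largest to smallest: 1401, 1258, 1215, 639, 493, 248 bp.

1401, 1258, 1215, 639, 493, 248 bp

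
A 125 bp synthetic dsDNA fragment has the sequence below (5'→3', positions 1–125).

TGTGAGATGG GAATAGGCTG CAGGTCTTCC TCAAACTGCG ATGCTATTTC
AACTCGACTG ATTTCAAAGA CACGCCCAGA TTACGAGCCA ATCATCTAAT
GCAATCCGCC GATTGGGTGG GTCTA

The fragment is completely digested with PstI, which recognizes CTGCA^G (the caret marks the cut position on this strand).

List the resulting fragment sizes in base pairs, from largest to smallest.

103, 22 bp

The PstI site (CTGCAG) starts at position 18.
PstI cuts after base 5 of each site (before the last base), so after position 22.
Linear molecule, 1 cut → 2 fragments:
  1–22 → 22 bp
  23–125 → 103 bp
Sorted largest to smallest: 103, 22 bp.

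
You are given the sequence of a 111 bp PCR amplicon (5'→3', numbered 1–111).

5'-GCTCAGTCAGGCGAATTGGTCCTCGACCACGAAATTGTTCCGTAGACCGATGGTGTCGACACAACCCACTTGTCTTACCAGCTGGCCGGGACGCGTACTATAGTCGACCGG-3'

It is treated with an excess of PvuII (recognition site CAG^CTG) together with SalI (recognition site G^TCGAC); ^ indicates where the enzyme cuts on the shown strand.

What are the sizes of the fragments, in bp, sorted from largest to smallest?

55, 26, 22, 8 bp

The PvuII site (CAGCTG) starts at position 79.
PvuII cuts after base 3 of each site, so after position 81.
SalI sites (GTCGAC) start at positions 55, 103.
SalI cuts after the first base of each site, so after positions 55, 103.
Combined cut positions: 55, 81, 103.
Linear molecule, 3 cuts → 4 fragments:
  1–55 → 55 bp
  56–81 → 26 bp
  82–103 → 22 bp
  104–111 → 8 bp
Sorted largest to smallest: 55, 26, 22, 8 bp.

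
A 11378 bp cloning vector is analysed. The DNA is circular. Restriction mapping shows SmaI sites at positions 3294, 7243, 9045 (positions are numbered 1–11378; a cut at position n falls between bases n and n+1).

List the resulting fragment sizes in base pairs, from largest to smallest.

5627, 3949, 1802 bp

Circular molecule, 3 cuts → 3 fragments:
  7243 − 3294 = 3949 bp
  9045 − 7243 = 1802 bp
  wrap: 11378 − 9045 + 3294 = 5627 bp
Sorted largest to smallest: 5627, 3949, 1802 bp.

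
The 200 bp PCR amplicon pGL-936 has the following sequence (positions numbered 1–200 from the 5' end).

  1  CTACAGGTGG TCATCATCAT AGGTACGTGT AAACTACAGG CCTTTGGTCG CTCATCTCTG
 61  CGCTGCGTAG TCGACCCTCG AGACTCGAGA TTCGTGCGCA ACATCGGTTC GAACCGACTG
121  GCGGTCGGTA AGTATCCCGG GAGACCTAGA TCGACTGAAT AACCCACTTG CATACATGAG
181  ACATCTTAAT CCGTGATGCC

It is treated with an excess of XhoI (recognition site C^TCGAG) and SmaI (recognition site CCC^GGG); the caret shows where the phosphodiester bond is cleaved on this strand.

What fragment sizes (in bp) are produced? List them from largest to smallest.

XhoI sites (CTCGAG) start at positions 77, 84.
XhoI cuts after the first base of each site, so after positions 77, 84.
The SmaI site (CCCGGG) starts at position 136.
SmaI cuts after base 3 of each site, so after position 138.
Combined cut positions: 77, 84, 138.
Linear molecule, 3 cuts → 4 fragments:
  1–77 → 77 bp
  78–84 → 7 bp
  85–138 → 54 bp
  139–200 → 62 bp
Sorted largest to smallest: 77, 62, 54, 7 bp.

77, 62, 54, 7 bp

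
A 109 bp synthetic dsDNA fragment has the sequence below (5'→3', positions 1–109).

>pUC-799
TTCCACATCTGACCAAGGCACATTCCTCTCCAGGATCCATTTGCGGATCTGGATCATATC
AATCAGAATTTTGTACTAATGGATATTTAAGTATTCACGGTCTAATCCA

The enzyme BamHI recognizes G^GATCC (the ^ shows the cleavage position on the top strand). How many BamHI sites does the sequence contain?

GGATCC occurs starting at position 33.
BamHI cuts at 1 site.

1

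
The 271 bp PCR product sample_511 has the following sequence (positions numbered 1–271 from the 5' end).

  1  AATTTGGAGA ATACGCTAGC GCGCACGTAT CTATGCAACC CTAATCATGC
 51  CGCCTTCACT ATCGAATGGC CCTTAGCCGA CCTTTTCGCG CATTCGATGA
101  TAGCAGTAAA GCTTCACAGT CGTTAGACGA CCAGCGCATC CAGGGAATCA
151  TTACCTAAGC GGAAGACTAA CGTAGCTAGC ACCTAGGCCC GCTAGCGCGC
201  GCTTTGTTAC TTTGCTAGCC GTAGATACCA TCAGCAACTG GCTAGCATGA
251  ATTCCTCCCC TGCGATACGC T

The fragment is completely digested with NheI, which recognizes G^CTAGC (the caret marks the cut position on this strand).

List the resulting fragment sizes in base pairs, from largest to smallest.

160, 30, 27, 23, 16, 15 bp

NheI sites (GCTAGC) start at positions 15, 175, 191, 214, 241.
NheI cuts after the first base of each site, so after positions 15, 175, 191, 214, 241.
Linear molecule, 5 cuts → 6 fragments:
  1–15 → 15 bp
  16–175 → 160 bp
  176–191 → 16 bp
  192–214 → 23 bp
  215–241 → 27 bp
  242–271 → 30 bp
Sorted largest to smallest: 160, 30, 27, 23, 16, 15 bp.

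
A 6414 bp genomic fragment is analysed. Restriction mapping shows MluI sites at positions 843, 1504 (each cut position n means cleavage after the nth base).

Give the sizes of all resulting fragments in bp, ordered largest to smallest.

Linear molecule, 2 cuts → 3 fragments:
  843 − 0 = 843 bp
  1504 − 843 = 661 bp
  6414 − 1504 = 4910 bp
Sorted largest to smallest: 4910, 843, 661 bp.

4910, 843, 661 bp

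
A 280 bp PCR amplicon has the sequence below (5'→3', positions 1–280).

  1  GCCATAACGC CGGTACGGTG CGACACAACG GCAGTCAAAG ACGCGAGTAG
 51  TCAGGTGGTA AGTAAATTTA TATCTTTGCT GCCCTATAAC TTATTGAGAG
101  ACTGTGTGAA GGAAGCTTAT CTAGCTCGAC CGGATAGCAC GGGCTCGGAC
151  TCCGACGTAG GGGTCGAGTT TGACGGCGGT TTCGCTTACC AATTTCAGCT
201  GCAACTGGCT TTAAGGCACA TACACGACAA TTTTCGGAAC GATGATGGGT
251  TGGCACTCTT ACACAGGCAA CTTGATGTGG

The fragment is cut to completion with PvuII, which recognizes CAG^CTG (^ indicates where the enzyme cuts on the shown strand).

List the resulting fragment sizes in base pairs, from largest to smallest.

198, 82 bp

The PvuII site (CAGCTG) starts at position 196.
PvuII cuts after base 3 of each site, so after position 198.
Linear molecule, 1 cut → 2 fragments:
  1–198 → 198 bp
  199–280 → 82 bp
Sorted largest to smallest: 198, 82 bp.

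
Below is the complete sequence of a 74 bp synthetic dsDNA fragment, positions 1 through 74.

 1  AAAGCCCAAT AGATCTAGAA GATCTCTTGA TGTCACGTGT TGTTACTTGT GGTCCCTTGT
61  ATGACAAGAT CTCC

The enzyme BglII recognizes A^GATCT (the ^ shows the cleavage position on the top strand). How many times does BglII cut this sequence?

3

AGATCT occurs starting at positions 11, 20, 67.
BglII cuts at 3 sites.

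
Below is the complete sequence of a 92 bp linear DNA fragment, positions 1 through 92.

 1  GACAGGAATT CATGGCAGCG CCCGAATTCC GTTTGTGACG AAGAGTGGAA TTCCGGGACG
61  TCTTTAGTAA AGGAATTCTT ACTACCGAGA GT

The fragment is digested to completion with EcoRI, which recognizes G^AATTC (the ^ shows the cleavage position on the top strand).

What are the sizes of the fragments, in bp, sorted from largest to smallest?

EcoRI sites (GAATTC) start at positions 6, 24, 48, 73.
EcoRI cuts after the first base of each site, so after positions 6, 24, 48, 73.
Linear molecule, 4 cuts → 5 fragments:
  1–6 → 6 bp
  7–24 → 18 bp
  25–48 → 24 bp
  49–73 → 25 bp
  74–92 → 19 bp
Sorted largest to smallest: 25, 24, 19, 18, 6 bp.

25, 24, 19, 18, 6 bp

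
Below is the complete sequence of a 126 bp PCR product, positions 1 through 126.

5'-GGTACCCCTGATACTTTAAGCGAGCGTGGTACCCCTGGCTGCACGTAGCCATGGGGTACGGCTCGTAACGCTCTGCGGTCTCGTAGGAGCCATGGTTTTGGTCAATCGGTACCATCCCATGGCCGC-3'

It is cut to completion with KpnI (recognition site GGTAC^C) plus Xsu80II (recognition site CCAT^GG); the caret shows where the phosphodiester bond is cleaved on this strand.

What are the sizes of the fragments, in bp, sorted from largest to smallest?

41, 27, 20, 19, 8, 6, 5 bp

KpnI sites (GGTACC) start at positions 1, 28, 108.
KpnI cuts after base 5 of each site (before the last base), so after positions 5, 32, 112.
Xsu80II sites (CCATGG) start at positions 49, 90, 117.
Xsu80II cuts after base 4 of each site, so after positions 52, 93, 120.
Combined cut positions: 5, 32, 52, 93, 112, 120.
Linear molecule, 6 cuts → 7 fragments:
  1–5 → 5 bp
  6–32 → 27 bp
  33–52 → 20 bp
  53–93 → 41 bp
  94–112 → 19 bp
  113–120 → 8 bp
  121–126 → 6 bp
Sorted largest to smallest: 41, 27, 20, 19, 8, 6, 5 bp.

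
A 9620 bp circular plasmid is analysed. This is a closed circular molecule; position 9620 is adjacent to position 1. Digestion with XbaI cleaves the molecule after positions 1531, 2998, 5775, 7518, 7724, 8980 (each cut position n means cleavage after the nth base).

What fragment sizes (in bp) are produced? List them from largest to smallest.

2777, 2171, 1743, 1467, 1256, 206 bp

Circular molecule, 6 cuts → 6 fragments:
  2998 − 1531 = 1467 bp
  5775 − 2998 = 2777 bp
  7518 − 5775 = 1743 bp
  7724 − 7518 = 206 bp
  8980 − 7724 = 1256 bp
  wrap: 9620 − 8980 + 1531 = 2171 bp
Sorted largest to smallest: 2777, 2171, 1743, 1467, 1256, 206 bp.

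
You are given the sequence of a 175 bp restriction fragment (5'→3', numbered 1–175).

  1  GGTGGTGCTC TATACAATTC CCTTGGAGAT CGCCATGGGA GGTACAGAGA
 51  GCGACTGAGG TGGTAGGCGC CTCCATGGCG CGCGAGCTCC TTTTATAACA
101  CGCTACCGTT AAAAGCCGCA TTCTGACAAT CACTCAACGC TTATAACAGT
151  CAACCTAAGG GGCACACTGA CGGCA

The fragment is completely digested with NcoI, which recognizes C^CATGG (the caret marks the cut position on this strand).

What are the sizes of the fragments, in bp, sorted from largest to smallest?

NcoI sites (CCATGG) start at positions 33, 73.
NcoI cuts after the first base of each site, so after positions 33, 73.
Linear molecule, 2 cuts → 3 fragments:
  1–33 → 33 bp
  34–73 → 40 bp
  74–175 → 102 bp
Sorted largest to smallest: 102, 40, 33 bp.

102, 40, 33 bp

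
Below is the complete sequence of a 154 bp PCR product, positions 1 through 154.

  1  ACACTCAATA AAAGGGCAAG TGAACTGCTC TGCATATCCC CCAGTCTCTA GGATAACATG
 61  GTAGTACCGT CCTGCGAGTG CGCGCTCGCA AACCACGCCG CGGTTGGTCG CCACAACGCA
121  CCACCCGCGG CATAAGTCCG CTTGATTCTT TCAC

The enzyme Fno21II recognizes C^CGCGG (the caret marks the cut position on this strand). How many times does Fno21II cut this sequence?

2

CCGCGG occurs starting at positions 98, 125.
Fno21II cuts at 2 sites.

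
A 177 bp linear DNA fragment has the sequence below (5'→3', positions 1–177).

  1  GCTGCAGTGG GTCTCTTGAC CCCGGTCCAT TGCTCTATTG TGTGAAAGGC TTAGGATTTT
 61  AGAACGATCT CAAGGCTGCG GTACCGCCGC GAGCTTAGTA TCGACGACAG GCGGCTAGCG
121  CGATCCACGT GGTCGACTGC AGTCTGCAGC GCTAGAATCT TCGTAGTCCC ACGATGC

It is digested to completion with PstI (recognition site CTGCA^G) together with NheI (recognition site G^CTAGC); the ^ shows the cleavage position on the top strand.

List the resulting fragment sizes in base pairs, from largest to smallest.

108, 29, 27, 7, 6 bp

PstI sites (CTGCAG) start at positions 2, 137, 144.
PstI cuts after base 5 of each site (before the last base), so after positions 6, 141, 148.
The NheI site (GCTAGC) starts at position 114.
NheI cuts after the first base of each site, so after position 114.
Combined cut positions: 6, 114, 141, 148.
Linear molecule, 4 cuts → 5 fragments:
  1–6 → 6 bp
  7–114 → 108 bp
  115–141 → 27 bp
  142–148 → 7 bp
  149–177 → 29 bp
Sorted largest to smallest: 108, 29, 27, 7, 6 bp.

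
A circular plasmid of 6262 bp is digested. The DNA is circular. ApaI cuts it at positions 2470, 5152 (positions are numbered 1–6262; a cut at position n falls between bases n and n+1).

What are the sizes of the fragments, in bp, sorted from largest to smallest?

Circular molecule, 2 cuts → 2 fragments:
  5152 − 2470 = 2682 bp
  wrap: 6262 − 5152 + 2470 = 3580 bp
Sorted largest to smallest: 3580, 2682 bp.

3580, 2682 bp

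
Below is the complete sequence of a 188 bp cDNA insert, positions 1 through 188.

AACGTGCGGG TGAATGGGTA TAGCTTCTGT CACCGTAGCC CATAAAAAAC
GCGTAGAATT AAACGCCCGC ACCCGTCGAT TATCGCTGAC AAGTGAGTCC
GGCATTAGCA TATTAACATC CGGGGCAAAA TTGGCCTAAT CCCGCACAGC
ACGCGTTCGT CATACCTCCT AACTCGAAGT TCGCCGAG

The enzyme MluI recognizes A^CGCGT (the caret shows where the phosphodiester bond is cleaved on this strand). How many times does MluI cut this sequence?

2

ACGCGT occurs starting at positions 49, 151.
MluI cuts at 2 sites.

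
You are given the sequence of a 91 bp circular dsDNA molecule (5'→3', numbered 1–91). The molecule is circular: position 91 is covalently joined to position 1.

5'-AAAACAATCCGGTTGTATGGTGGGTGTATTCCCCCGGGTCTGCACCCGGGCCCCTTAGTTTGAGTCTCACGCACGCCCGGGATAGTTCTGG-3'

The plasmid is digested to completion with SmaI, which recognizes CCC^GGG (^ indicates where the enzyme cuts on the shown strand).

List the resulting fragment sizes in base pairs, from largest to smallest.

SmaI sites (CCCGGG) start at positions 33, 45, 76.
SmaI cuts after base 3 of each site, so after positions 35, 47, 78.
Circular molecule, 3 cuts → 3 fragments:
  36–47 → 12 bp
  48–78 → 31 bp
  79–91 then 1–35 → 13 + 35 = 48 bp
Sorted largest to smallest: 48, 31, 12 bp.

48, 31, 12 bp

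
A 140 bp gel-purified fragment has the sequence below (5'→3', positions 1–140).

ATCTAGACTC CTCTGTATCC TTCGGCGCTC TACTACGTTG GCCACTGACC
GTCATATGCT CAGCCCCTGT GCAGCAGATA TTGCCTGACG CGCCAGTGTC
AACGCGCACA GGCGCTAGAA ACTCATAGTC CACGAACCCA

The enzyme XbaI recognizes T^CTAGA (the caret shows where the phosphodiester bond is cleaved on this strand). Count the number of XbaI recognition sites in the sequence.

1

TCTAGA occurs starting at position 2.
XbaI cuts at 1 site.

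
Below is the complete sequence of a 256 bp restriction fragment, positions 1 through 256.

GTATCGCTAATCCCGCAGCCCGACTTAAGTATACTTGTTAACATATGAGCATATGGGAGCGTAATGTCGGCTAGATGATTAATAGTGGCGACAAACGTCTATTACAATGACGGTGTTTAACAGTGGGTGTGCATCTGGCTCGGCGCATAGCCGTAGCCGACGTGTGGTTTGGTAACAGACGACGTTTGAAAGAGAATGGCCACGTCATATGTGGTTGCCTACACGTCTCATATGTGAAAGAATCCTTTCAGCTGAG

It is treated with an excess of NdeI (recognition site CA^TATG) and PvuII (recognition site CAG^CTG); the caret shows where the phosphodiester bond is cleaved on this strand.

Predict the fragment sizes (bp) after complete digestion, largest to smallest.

156, 43, 23, 21, 8, 5 bp

NdeI sites (CATATG) start at positions 42, 50, 206, 229.
NdeI cuts after base 2 of each site, so after positions 43, 51, 207, 230.
The PvuII site (CAGCTG) starts at position 249.
PvuII cuts after base 3 of each site, so after position 251.
Combined cut positions: 43, 51, 207, 230, 251.
Linear molecule, 5 cuts → 6 fragments:
  1–43 → 43 bp
  44–51 → 8 bp
  52–207 → 156 bp
  208–230 → 23 bp
  231–251 → 21 bp
  252–256 → 5 bp
Sorted largest to smallest: 156, 43, 23, 21, 8, 5 bp.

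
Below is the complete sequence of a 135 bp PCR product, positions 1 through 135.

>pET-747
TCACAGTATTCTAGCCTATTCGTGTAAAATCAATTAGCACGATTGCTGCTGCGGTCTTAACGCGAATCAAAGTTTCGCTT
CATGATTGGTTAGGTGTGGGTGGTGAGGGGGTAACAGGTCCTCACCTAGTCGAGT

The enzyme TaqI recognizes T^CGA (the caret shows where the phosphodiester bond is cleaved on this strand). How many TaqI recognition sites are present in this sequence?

TCGA occurs starting at position 130.
TaqI cuts at 1 site.

1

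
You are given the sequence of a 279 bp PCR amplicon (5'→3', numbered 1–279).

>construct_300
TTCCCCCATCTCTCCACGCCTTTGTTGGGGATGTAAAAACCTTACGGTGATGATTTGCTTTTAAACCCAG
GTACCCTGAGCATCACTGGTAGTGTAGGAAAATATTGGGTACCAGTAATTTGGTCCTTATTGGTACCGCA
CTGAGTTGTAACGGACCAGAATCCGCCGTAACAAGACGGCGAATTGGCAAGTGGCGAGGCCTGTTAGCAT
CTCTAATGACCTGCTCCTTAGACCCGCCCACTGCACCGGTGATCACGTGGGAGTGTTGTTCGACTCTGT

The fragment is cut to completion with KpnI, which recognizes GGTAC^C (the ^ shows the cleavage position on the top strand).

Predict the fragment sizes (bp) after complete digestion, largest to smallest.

143, 74, 38, 24 bp

KpnI sites (GGTACC) start at positions 70, 108, 132.
KpnI cuts after base 5 of each site (before the last base), so after positions 74, 112, 136.
Linear molecule, 3 cuts → 4 fragments:
  1–74 → 74 bp
  75–112 → 38 bp
  113–136 → 24 bp
  137–279 → 143 bp
Sorted largest to smallest: 143, 74, 38, 24 bp.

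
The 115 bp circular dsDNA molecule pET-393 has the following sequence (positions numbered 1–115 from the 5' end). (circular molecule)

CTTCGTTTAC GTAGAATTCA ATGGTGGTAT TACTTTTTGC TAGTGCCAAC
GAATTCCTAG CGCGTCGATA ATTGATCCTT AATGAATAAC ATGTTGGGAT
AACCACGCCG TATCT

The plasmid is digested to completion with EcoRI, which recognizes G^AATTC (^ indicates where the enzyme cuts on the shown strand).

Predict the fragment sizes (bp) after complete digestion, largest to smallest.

78, 37 bp

EcoRI sites (GAATTC) start at positions 14, 51.
EcoRI cuts after the first base of each site, so after positions 14, 51.
Circular molecule, 2 cuts → 2 fragments:
  15–51 → 37 bp
  52–115 then 1–14 → 64 + 14 = 78 bp
Sorted largest to smallest: 78, 37 bp.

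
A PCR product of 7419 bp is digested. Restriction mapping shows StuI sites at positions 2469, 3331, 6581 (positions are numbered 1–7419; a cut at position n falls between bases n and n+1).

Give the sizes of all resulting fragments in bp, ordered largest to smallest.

Linear molecule, 3 cuts → 4 fragments:
  2469 − 0 = 2469 bp
  3331 − 2469 = 862 bp
  6581 − 3331 = 3250 bp
  7419 − 6581 = 838 bp
Sorted largest to smallest: 3250, 2469, 862, 838 bp.

3250, 2469, 862, 838 bp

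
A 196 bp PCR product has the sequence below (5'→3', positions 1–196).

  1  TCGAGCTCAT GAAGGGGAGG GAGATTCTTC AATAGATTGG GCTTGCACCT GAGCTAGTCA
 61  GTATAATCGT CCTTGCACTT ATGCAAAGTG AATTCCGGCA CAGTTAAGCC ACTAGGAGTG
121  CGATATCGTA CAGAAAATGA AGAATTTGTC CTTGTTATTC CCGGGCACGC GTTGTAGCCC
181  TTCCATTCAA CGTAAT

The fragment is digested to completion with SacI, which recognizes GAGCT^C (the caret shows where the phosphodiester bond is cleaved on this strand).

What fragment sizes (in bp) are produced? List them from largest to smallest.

The SacI site (GAGCTC) starts at position 3.
SacI cuts after base 5 of each site (before the last base), so after position 7.
Linear molecule, 1 cut → 2 fragments:
  1–7 → 7 bp
  8–196 → 189 bp
Sorted largest to smallest: 189, 7 bp.

189, 7 bp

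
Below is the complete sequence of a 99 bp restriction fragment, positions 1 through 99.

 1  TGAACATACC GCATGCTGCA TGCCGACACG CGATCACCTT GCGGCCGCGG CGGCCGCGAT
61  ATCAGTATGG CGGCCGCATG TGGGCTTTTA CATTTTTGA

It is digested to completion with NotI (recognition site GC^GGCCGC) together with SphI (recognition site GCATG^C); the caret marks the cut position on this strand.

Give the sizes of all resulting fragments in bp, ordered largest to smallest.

28, 20, 20, 15, 9, 7 bp

NotI sites (GCGGCCGC) start at positions 41, 50, 70.
NotI cuts after base 2 of each site, so after positions 42, 51, 71.
SphI sites (GCATGC) start at positions 11, 18.
SphI cuts after base 5 of each site (before the last base), so after positions 15, 22.
Combined cut positions: 15, 22, 42, 51, 71.
Linear molecule, 5 cuts → 6 fragments:
  1–15 → 15 bp
  16–22 → 7 bp
  23–42 → 20 bp
  43–51 → 9 bp
  52–71 → 20 bp
  72–99 → 28 bp
Sorted largest to smallest: 28, 20, 20, 15, 9, 7 bp.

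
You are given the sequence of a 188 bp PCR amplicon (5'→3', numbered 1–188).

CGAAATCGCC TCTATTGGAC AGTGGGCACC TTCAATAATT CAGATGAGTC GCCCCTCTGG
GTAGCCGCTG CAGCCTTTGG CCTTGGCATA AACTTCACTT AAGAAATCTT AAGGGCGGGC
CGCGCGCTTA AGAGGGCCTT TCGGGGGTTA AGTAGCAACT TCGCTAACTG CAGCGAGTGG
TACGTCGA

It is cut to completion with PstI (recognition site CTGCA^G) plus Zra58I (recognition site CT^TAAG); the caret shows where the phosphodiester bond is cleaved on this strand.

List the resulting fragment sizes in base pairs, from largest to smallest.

72, 44, 27, 19, 16, 10 bp

PstI sites (CTGCAG) start at positions 68, 168.
PstI cuts after base 5 of each site (before the last base), so after positions 72, 172.
Zra58I sites (CTTAAG) start at positions 98, 108, 127.
Zra58I cuts after base 2 of each site, so after positions 99, 109, 128.
Combined cut positions: 72, 99, 109, 128, 172.
Linear molecule, 5 cuts → 6 fragments:
  1–72 → 72 bp
  73–99 → 27 bp
  100–109 → 10 bp
  110–128 → 19 bp
  129–172 → 44 bp
  173–188 → 16 bp
Sorted largest to smallest: 72, 44, 27, 19, 16, 10 bp.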